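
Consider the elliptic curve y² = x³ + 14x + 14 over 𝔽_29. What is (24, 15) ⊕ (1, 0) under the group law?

(24, 15) + (1, 0). λ = (0 - 15)/(1 - 24) ≡ 14/6 mod 29. 6⁻¹ ≡ 5 (mod 29), so λ ≡ 12.
  x = λ² - 24 - 1 = 144 - 25 ≡ 3; y = λ·(24 - 3) - 15 ≡ 5. → (3, 5)

(3, 5)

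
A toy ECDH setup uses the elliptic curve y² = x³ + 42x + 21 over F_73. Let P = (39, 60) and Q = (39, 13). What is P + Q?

The two points share x = 39 and their y-coordinates satisfy 60 + 13 ≡ 0 (mod 73), so they are inverses. Their sum is the point at infinity.

O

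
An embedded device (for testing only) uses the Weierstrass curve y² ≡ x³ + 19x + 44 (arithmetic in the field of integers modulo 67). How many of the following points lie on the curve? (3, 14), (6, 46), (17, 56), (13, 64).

3

(3, 14): 14² ≡ 62, rhs ≡ 61 → off.
(6, 46): 46² ≡ 39, rhs ≡ 39 → on.
(17, 56): 56² ≡ 54, rhs ≡ 54 → on.
(13, 64): 64² ≡ 9, rhs ≡ 9 → on.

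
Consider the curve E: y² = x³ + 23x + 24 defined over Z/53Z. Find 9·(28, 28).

(43, 38)

Write P = (28, 28).
Double-and-add on 9 = (1001)₂. Start with P = (28, 28) for the leading 1-bit.
double: tangent at (28, 28): λ = (3·28² + 23)/(2·28) ≡ 43/3. 3⁻¹ ≡ 18 (mod 53), so λ ≡ 43·18 ≡ 32.
  x = λ² - 28 - 28 = 1024 - 56 ≡ 14; y = λ·(28 - 14) - 28 ≡ 49. → (14, 49)
double: tangent at (14, 49): λ = (3·14² + 23)/(2·49) ≡ 28/45. 45⁻¹ ≡ 33 (mod 53), so λ ≡ 28·33 ≡ 23.
  x = λ² - 14 - 14 = 529 - 28 ≡ 24; y = λ·(14 - 24) - 49 ≡ 39. → (24, 39)
double: tangent at (24, 39): λ = (3·24² + 23)/(2·39) ≡ 2/25. 25⁻¹ ≡ 17 (mod 53), so λ ≡ 2·17 ≡ 34.
  x = λ² - 24 - 24 = 1156 - 48 ≡ 48; y = λ·(24 - 48) - 39 ≡ 46. → (48, 46)
add P: (48, 46) + (28, 28). λ = (28 - 46)/(28 - 48) ≡ 35/33 mod 53. 33⁻¹ ≡ 45 (mod 53), so λ ≡ 38.
  x = λ² - 48 - 28 = 1444 - 76 ≡ 43; y = λ·(48 - 43) - 46 ≡ 38. → (43, 38)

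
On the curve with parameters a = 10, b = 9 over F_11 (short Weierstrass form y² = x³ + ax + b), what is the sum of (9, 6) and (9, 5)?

The two points share x = 9 and their y-coordinates satisfy 6 + 5 ≡ 0 (mod 11), so they are inverses. Their sum is O.

O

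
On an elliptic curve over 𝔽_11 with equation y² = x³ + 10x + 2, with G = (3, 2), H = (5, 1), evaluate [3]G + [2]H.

First 3G:
Repeated addition: build up to 3G.
2G: tangent at (3, 2): λ = (3·3² + 10)/(2·2) ≡ 4/4. 4⁻¹ ≡ 3 (mod 11), so λ ≡ 4·3 ≡ 1.
  x = λ² - 3 - 3 = 1 - 6 ≡ 6; y = λ·(3 - 6) - 2 ≡ 6. → (6, 6)
3G: (6, 6) + (3, 2). λ = (2 - 6)/(3 - 6) ≡ 7/8 mod 11. 8⁻¹ ≡ 7 (mod 11), so λ ≡ 5.
  x = λ² - 6 - 3 = 25 - 9 ≡ 5; y = λ·(6 - 5) - 6 ≡ 10. → (5, 10)
3G = (5, 10).
Next 2H:
Repeated addition: build up to 2H.
2H: tangent at (5, 1): λ = (3·5² + 10)/(2·1) ≡ 8/2. 2⁻¹ ≡ 6 (mod 11) since 2·6 = 12 ≡ 1, so λ ≡ 8·6 ≡ 4.
  x = λ² - 5 - 5 = 16 - 10 ≡ 6; y = λ·(5 - 6) - 1 ≡ 6. → (6, 6)
2H = (6, 6).
Finally 3G + 2H:
(5, 10) + (6, 6). λ = (6 - 10)/(6 - 5) ≡ 7/1 mod 11. 1⁻¹ ≡ 1 (mod 11), so λ ≡ 7.
  x = λ² - 5 - 6 = 49 - 11 ≡ 5; y = λ·(5 - 5) - 10 ≡ 1. → (5, 1)

(5, 1)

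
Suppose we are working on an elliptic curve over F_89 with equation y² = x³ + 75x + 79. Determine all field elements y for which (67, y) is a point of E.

x³ + 75x + 79 = 305867 ≡ 63 (mod 89).
63 is a non-residue mod 89; no y exists.

none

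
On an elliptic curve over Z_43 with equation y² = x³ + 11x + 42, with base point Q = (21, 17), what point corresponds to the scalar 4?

(8, 13)

Repeated addition: build up to 4Q.
2Q: tangent at (21, 17): λ = (3·21² + 11)/(2·17) ≡ 1/34. 34⁻¹ ≡ 19 (mod 43), so λ ≡ 1·19 ≡ 19.
  x = λ² - 21 - 21 = 361 - 42 ≡ 18; y = λ·(21 - 18) - 17 ≡ 40. → (18, 40)
3Q: (18, 40) + (21, 17). λ = (17 - 40)/(21 - 18) ≡ 20/3 mod 43. 3⁻¹ ≡ 29 (mod 43), so λ ≡ 21.
  x = λ² - 18 - 21 = 441 - 39 ≡ 15; y = λ·(18 - 15) - 40 ≡ 23. → (15, 23)
4Q: (15, 23) + (21, 17). λ = (17 - 23)/(21 - 15) ≡ 37/6 mod 43. 6⁻¹ ≡ 36 (mod 43) since 6·36 = 216 ≡ 1, so λ ≡ 42.
  x = λ² - 15 - 21 = 1764 - 36 ≡ 8; y = λ·(15 - 8) - 23 ≡ 13. → (8, 13)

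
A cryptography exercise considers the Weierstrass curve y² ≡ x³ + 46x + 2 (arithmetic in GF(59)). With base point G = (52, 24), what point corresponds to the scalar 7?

(26, 22)

Double-and-add on 7 = (111)₂. Start with G = (52, 24) for the leading 1-bit.
double: tangent at (52, 24): λ = (3·52² + 46)/(2·24) ≡ 16/48. 48⁻¹ ≡ 16 (mod 59), so λ ≡ 16·16 ≡ 20.
  x = λ² - 52 - 52 = 400 - 104 ≡ 1; y = λ·(52 - 1) - 24 ≡ 52. → (1, 52)
add G: (1, 52) + (52, 24). λ = (24 - 52)/(52 - 1) ≡ 31/51 mod 59. 51⁻¹ ≡ 22 (mod 59) since 51·22 = 1122 ≡ 1, so λ ≡ 33.
  x = λ² - 1 - 52 = 1089 - 53 ≡ 33; y = λ·(1 - 33) - 52 ≡ 13. → (33, 13)
double: tangent at (33, 13): λ = (3·33² + 46)/(2·13) ≡ 9/26. 26⁻¹ ≡ 25 (mod 59), so λ ≡ 9·25 ≡ 48.
  x = λ² - 33 - 33 = 2304 - 66 ≡ 55; y = λ·(33 - 55) - 13 ≡ 52. → (55, 52)
add G: (55, 52) + (52, 24). λ = (24 - 52)/(52 - 55) ≡ 31/56 mod 59. 56⁻¹ ≡ 39 (mod 59), so λ ≡ 29.
  x = λ² - 55 - 52 = 841 - 107 ≡ 26; y = λ·(55 - 26) - 52 ≡ 22. → (26, 22)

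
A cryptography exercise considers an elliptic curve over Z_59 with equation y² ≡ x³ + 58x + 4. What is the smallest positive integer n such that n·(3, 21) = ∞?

2P: tangent at (3, 21): λ = (3·3² + 58)/(2·21) ≡ 26/42. 42⁻¹ ≡ 52 (mod 59) since 42·52 = 2184 ≡ 1, so λ ≡ 26·52 ≡ 54.
  x = λ² - 3 - 3 = 2916 - 6 ≡ 19; y = λ·(3 - 19) - 21 ≡ 0. → (19, 0)
3P: (19, 0) + (3, 21). λ = (21 - 0)/(3 - 19) ≡ 21/43 mod 59. 43⁻¹ ≡ 11 (mod 59) since 43·11 = 473 ≡ 1, so λ ≡ 54.
  x = λ² - 19 - 3 = 2916 - 22 ≡ 3; y = λ·(19 - 3) - 0 ≡ 38. → (3, 38)
4P: (3, 38) + (3, 21): same x and y₁ ≡ -y₂, so the sum is ∞.
4P = ∞, so the order is 4.

4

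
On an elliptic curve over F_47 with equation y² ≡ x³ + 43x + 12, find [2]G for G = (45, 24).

(21, 27)

tangent at (45, 24): λ = (3·45² + 43)/(2·24) ≡ 8/1. 1⁻¹ ≡ 1 (mod 47) since 1·1 = 1 ≡ 1, so λ ≡ 8·1 ≡ 8.
  x = λ² - 45 - 45 = 64 - 90 ≡ 21; y = λ·(45 - 21) - 24 ≡ 27. → (21, 27)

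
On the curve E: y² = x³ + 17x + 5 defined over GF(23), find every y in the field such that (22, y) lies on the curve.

x³ + 17x + 5 = 11027 ≡ 10 (mod 23).
10 is a non-residue mod 23; no y exists.

none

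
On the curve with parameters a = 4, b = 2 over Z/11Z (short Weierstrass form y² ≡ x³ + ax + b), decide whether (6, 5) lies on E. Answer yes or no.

y² = 5² ≡ 3; x³ + 4x + 2 = 242 ≡ 0 (mod 11). 3 ≠ 0.

no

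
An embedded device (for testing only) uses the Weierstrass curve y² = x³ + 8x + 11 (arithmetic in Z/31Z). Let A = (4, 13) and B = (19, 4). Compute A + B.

(4, 13) + (19, 4). λ = (4 - 13)/(19 - 4) ≡ 22/15 mod 31. 15⁻¹ ≡ 29 (mod 31), so λ ≡ 18.
  x = λ² - 4 - 19 = 324 - 23 ≡ 22; y = λ·(4 - 22) - 13 ≡ 4. → (22, 4)

(22, 4)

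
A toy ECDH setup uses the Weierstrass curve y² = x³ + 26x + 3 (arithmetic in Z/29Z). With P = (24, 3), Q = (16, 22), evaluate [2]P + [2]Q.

(28, 18)

First 2P:
Repeated addition: build up to 2P.
2P: tangent at (24, 3): λ = (3·24² + 26)/(2·3) ≡ 14/6. 6⁻¹ ≡ 5 (mod 29), so λ ≡ 14·5 ≡ 12.
  x = λ² - 24 - 24 = 144 - 48 ≡ 9; y = λ·(24 - 9) - 3 ≡ 3. → (9, 3)
2P = (9, 3).
Next 2Q:
Repeated addition: build up to 2Q.
2Q: tangent at (16, 22): λ = (3·16² + 26)/(2·22) ≡ 11/15. 15⁻¹ ≡ 2 (mod 29), so λ ≡ 11·2 ≡ 22.
  x = λ² - 16 - 16 = 484 - 32 ≡ 17; y = λ·(16 - 17) - 22 ≡ 14. → (17, 14)
2Q = (17, 14).
Finally 2P + 2Q:
(9, 3) + (17, 14). λ = (14 - 3)/(17 - 9) ≡ 11/8 mod 29. 8⁻¹ ≡ 11 (mod 29), so λ ≡ 5.
  x = λ² - 9 - 17 = 25 - 26 ≡ 28; y = λ·(9 - 28) - 3 ≡ 18. → (28, 18)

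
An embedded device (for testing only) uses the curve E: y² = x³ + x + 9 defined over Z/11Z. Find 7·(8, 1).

(8, 10)

Write Q = (8, 1).
Repeated addition: build up to 7Q.
2Q: tangent at (8, 1): λ = (3·8² + 1)/(2·1) ≡ 6/2. 2⁻¹ ≡ 6 (mod 11) since 2·6 = 12 ≡ 1, so λ ≡ 6·6 ≡ 3.
  x = λ² - 8 - 8 = 9 - 16 ≡ 4; y = λ·(8 - 4) - 1 ≡ 0. → (4, 0)
3Q: (4, 0) + (8, 1). λ = (1 - 0)/(8 - 4) ≡ 1/4 mod 11. 4⁻¹ ≡ 3 (mod 11) since 4·3 = 12 ≡ 1, so λ ≡ 3.
  x = λ² - 4 - 8 = 9 - 12 ≡ 8; y = λ·(4 - 8) - 0 ≡ 10. → (8, 10)
4Q: (8, 10) + (8, 1): same x and y₁ ≡ -y₂, so the sum is 𝒪.
5Q: 𝒪 + (8, 1) = (8, 1) (identity).
6Q: tangent at (8, 1): λ = (3·8² + 1)/(2·1) ≡ 6/2. 2⁻¹ ≡ 6 (mod 11), so λ ≡ 6·6 ≡ 3.
  x = λ² - 8 - 8 = 9 - 16 ≡ 4; y = λ·(8 - 4) - 1 ≡ 0. → (4, 0)
7Q: (4, 0) + (8, 1). λ = (1 - 0)/(8 - 4) ≡ 1/4 mod 11. 4⁻¹ ≡ 3 (mod 11), so λ ≡ 3.
  x = λ² - 4 - 8 = 9 - 12 ≡ 8; y = λ·(4 - 8) - 0 ≡ 10. → (8, 10)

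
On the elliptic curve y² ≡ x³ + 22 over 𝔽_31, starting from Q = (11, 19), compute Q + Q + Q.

(29, 18)

Repeated addition: build up to 3Q.
2Q: tangent at (11, 19): λ = (3·11² + 0)/(2·19) ≡ 22/7. 7⁻¹ ≡ 9 (mod 31) since 7·9 = 63 ≡ 1, so λ ≡ 22·9 ≡ 12.
  x = λ² - 11 - 11 = 144 - 22 ≡ 29; y = λ·(11 - 29) - 19 ≡ 13. → (29, 13)
3Q: (29, 13) + (11, 19). λ = (19 - 13)/(11 - 29) ≡ 6/13 mod 31. 13⁻¹ ≡ 12 (mod 31) since 13·12 = 156 ≡ 1, so λ ≡ 10.
  x = λ² - 29 - 11 = 100 - 40 ≡ 29; y = λ·(29 - 29) - 13 ≡ 18. → (29, 18)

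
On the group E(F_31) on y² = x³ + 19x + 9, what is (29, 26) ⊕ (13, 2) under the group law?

(29, 26) + (13, 2). λ = (2 - 26)/(13 - 29) ≡ 7/15 mod 31. 15⁻¹ ≡ 29 (mod 31), so λ ≡ 17.
  x = λ² - 29 - 13 = 289 - 42 ≡ 30; y = λ·(29 - 30) - 26 ≡ 19. → (30, 19)

(30, 19)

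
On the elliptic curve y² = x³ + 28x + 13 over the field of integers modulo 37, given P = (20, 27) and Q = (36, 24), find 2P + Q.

First 2P:
Repeated addition: build up to 2P.
2P: tangent at (20, 27): λ = (3·20² + 28)/(2·27) ≡ 7/17. 17⁻¹ ≡ 24 (mod 37), so λ ≡ 7·24 ≡ 20.
  x = λ² - 20 - 20 = 400 - 40 ≡ 27; y = λ·(20 - 27) - 27 ≡ 18. → (27, 18)
2P = (27, 18).
Finally 2P + Q:
(27, 18) + (36, 24). λ = (24 - 18)/(36 - 27) ≡ 6/9 mod 37. 9⁻¹ ≡ 33 (mod 37) since 9·33 = 297 ≡ 1, so λ ≡ 13.
  x = λ² - 27 - 36 = 169 - 63 ≡ 32; y = λ·(27 - 32) - 18 ≡ 28. → (32, 28)

(32, 28)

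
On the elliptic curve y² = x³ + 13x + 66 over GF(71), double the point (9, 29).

tangent at (9, 29): λ = (3·9² + 13)/(2·29) ≡ 43/58. 58⁻¹ ≡ 60 (mod 71) since 58·60 = 3480 ≡ 1, so λ ≡ 43·60 ≡ 24.
  x = λ² - 9 - 9 = 576 - 18 ≡ 61; y = λ·(9 - 61) - 29 ≡ 1. → (61, 1)

(61, 1)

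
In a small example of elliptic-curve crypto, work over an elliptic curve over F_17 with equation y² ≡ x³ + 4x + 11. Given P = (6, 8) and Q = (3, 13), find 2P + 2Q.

(1, 4)

First 2P:
Repeated addition: build up to 2P.
2P: tangent at (6, 8): λ = (3·6² + 4)/(2·8) ≡ 10/16. 16⁻¹ ≡ 16 (mod 17), so λ ≡ 10·16 ≡ 7.
  x = λ² - 6 - 6 = 49 - 12 ≡ 3; y = λ·(6 - 3) - 8 ≡ 13. → (3, 13)
2P = (3, 13).
Next 2Q:
Repeated addition: build up to 2Q.
2Q: tangent at (3, 13): λ = (3·3² + 4)/(2·13) ≡ 14/9. 9⁻¹ ≡ 2 (mod 17) since 9·2 = 18 ≡ 1, so λ ≡ 14·2 ≡ 11.
  x = λ² - 3 - 3 = 121 - 6 ≡ 13; y = λ·(3 - 13) - 13 ≡ 13. → (13, 13)
2Q = (13, 13).
Finally 2P + 2Q:
(3, 13) + (13, 13). λ = (13 - 13)/(13 - 3) ≡ 0/10 mod 17. 10⁻¹ ≡ 12 (mod 17), so λ ≡ 0.
  x = λ² - 3 - 13 = 0 - 16 ≡ 1; y = λ·(3 - 1) - 13 ≡ 4. → (1, 4)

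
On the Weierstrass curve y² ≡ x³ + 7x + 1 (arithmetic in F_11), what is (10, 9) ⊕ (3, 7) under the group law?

(10, 9) + (3, 7). λ = (7 - 9)/(3 - 10) ≡ 9/4 mod 11. 4⁻¹ ≡ 3 (mod 11), so λ ≡ 5.
  x = λ² - 10 - 3 = 25 - 13 ≡ 1; y = λ·(10 - 1) - 9 ≡ 3. → (1, 3)

(1, 3)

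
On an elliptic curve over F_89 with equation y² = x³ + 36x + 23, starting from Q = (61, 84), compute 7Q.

(66, 17)

Repeated addition: build up to 7Q.
2Q: tangent at (61, 84): λ = (3·61² + 36)/(2·84) ≡ 74/79. 79⁻¹ ≡ 80 (mod 89), so λ ≡ 74·80 ≡ 46.
  x = λ² - 61 - 61 = 2116 - 122 ≡ 36; y = λ·(61 - 36) - 84 ≡ 87. → (36, 87)
3Q: (36, 87) + (61, 84). λ = (84 - 87)/(61 - 36) ≡ 86/25 mod 89. 25⁻¹ ≡ 57 (mod 89) since 25·57 = 1425 ≡ 1, so λ ≡ 7.
  x = λ² - 36 - 61 = 49 - 97 ≡ 41; y = λ·(36 - 41) - 87 ≡ 56. → (41, 56)
4Q: (41, 56) + (61, 84). λ = (84 - 56)/(61 - 41) ≡ 28/20 mod 89. 20⁻¹ ≡ 49 (mod 89), so λ ≡ 37.
  x = λ² - 41 - 61 = 1369 - 102 ≡ 21; y = λ·(41 - 21) - 56 ≡ 61. → (21, 61)
5Q: (21, 61) + (61, 84). λ = (84 - 61)/(61 - 21) ≡ 23/40 mod 89. 40⁻¹ ≡ 69 (mod 89), so λ ≡ 74.
  x = λ² - 21 - 61 = 5476 - 82 ≡ 54; y = λ·(21 - 54) - 61 ≡ 78. → (54, 78)
6Q: (54, 78) + (61, 84). λ = (84 - 78)/(61 - 54) ≡ 6/7 mod 89. 7⁻¹ ≡ 51 (mod 89), so λ ≡ 39.
  x = λ² - 54 - 61 = 1521 - 115 ≡ 71; y = λ·(54 - 71) - 78 ≡ 60. → (71, 60)
7Q: (71, 60) + (61, 84). λ = (84 - 60)/(61 - 71) ≡ 24/79 mod 89. 79⁻¹ ≡ 80 (mod 89), so λ ≡ 51.
  x = λ² - 71 - 61 = 2601 - 132 ≡ 66; y = λ·(71 - 66) - 60 ≡ 17. → (66, 17)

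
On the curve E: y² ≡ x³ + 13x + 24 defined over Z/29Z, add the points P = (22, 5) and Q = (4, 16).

(4, 13)

(22, 5) + (4, 16). λ = (16 - 5)/(4 - 22) ≡ 11/11 mod 29. 11⁻¹ ≡ 8 (mod 29) since 11·8 = 88 ≡ 1, so λ ≡ 1.
  x = λ² - 22 - 4 = 1 - 26 ≡ 4; y = λ·(22 - 4) - 5 ≡ 13. → (4, 13)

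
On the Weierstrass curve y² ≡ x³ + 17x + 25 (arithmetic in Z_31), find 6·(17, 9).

Write Q = (17, 9).
Repeated addition: build up to 6Q.
2Q: tangent at (17, 9): λ = (3·17² + 17)/(2·9) ≡ 16/18. 18⁻¹ ≡ 19 (mod 31), so λ ≡ 16·19 ≡ 25.
  x = λ² - 17 - 17 = 625 - 34 ≡ 2; y = λ·(17 - 2) - 9 ≡ 25. → (2, 25)
3Q: (2, 25) + (17, 9). λ = (9 - 25)/(17 - 2) ≡ 15/15 mod 31. 15⁻¹ ≡ 29 (mod 31) since 15·29 = 435 ≡ 1, so λ ≡ 1.
  x = λ² - 2 - 17 = 1 - 19 ≡ 13; y = λ·(2 - 13) - 25 ≡ 26. → (13, 26)
4Q: (13, 26) + (17, 9). λ = (9 - 26)/(17 - 13) ≡ 14/4 mod 31. 4⁻¹ ≡ 8 (mod 31), so λ ≡ 19.
  x = λ² - 13 - 17 = 361 - 30 ≡ 21; y = λ·(13 - 21) - 26 ≡ 8. → (21, 8)
5Q: (21, 8) + (17, 9). λ = (9 - 8)/(17 - 21) ≡ 1/27 mod 31. 27⁻¹ ≡ 23 (mod 31), so λ ≡ 23.
  x = λ² - 21 - 17 = 529 - 38 ≡ 26; y = λ·(21 - 26) - 8 ≡ 1. → (26, 1)
6Q: (26, 1) + (17, 9). λ = (9 - 1)/(17 - 26) ≡ 8/22 mod 31. 22⁻¹ ≡ 24 (mod 31), so λ ≡ 6.
  x = λ² - 26 - 17 = 36 - 43 ≡ 24; y = λ·(26 - 24) - 1 ≡ 11. → (24, 11)

(24, 11)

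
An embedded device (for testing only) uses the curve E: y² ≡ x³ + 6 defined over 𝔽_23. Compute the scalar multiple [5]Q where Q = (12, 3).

Double-and-add on 5 = (101)₂. Start with Q = (12, 3) for the leading 1-bit.
double: tangent at (12, 3): λ = (3·12² + 0)/(2·3) ≡ 18/6. 6⁻¹ ≡ 4 (mod 23) since 6·4 = 24 ≡ 1, so λ ≡ 18·4 ≡ 3.
  x = λ² - 12 - 12 = 9 - 24 ≡ 8; y = λ·(12 - 8) - 3 ≡ 9. → (8, 9)
double: tangent at (8, 9): λ = (3·8² + 0)/(2·9) ≡ 8/18. 18⁻¹ ≡ 9 (mod 23), so λ ≡ 8·9 ≡ 3.
  x = λ² - 8 - 8 = 9 - 16 ≡ 16; y = λ·(8 - 16) - 9 ≡ 13. → (16, 13)
add Q: (16, 13) + (12, 3). λ = (3 - 13)/(12 - 16) ≡ 13/19 mod 23. 19⁻¹ ≡ 17 (mod 23), so λ ≡ 14.
  x = λ² - 16 - 12 = 196 - 28 ≡ 7; y = λ·(16 - 7) - 13 ≡ 21. → (7, 21)

(7, 21)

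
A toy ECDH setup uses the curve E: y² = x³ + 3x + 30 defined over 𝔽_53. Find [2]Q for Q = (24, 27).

(11, 4)

tangent at (24, 27): λ = (3·24² + 3)/(2·27) ≡ 35/1. 1⁻¹ ≡ 1 (mod 53) since 1·1 = 1 ≡ 1, so λ ≡ 35·1 ≡ 35.
  x = λ² - 24 - 24 = 1225 - 48 ≡ 11; y = λ·(24 - 11) - 27 ≡ 4. → (11, 4)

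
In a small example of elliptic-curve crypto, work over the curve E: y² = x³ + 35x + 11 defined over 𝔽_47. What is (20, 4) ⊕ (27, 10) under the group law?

(18, 38)

(20, 4) + (27, 10). λ = (10 - 4)/(27 - 20) ≡ 6/7 mod 47. 7⁻¹ ≡ 27 (mod 47), so λ ≡ 21.
  x = λ² - 20 - 27 = 441 - 47 ≡ 18; y = λ·(20 - 18) - 4 ≡ 38. → (18, 38)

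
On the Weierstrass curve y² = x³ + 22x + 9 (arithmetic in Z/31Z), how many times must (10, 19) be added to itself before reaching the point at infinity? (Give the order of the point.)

2P: tangent at (10, 19): λ = (3·10² + 22)/(2·19) ≡ 12/7. 7⁻¹ ≡ 9 (mod 31), so λ ≡ 12·9 ≡ 15.
  x = λ² - 10 - 10 = 225 - 20 ≡ 19; y = λ·(10 - 19) - 19 ≡ 1. → (19, 1)
3P: (19, 1) + (10, 19). λ = (19 - 1)/(10 - 19) ≡ 18/22 mod 31. 22⁻¹ ≡ 24 (mod 31), so λ ≡ 29.
  x = λ² - 19 - 10 = 841 - 29 ≡ 6; y = λ·(19 - 6) - 1 ≡ 4. → (6, 4)
4P: (6, 4) + (10, 19). λ = (19 - 4)/(10 - 6) ≡ 15/4 mod 31. 4⁻¹ ≡ 8 (mod 31) since 4·8 = 32 ≡ 1, so λ ≡ 27.
  x = λ² - 6 - 10 = 729 - 16 ≡ 0; y = λ·(6 - 0) - 4 ≡ 3. → (0, 3)
5P: (0, 3) + (10, 19). λ = (19 - 3)/(10 - 0) ≡ 16/10 mod 31. 10⁻¹ ≡ 28 (mod 31) since 10·28 = 280 ≡ 1, so λ ≡ 14.
  x = λ² - 0 - 10 = 196 - 10 ≡ 0; y = λ·(0 - 0) - 3 ≡ 28. → (0, 28)
6P: (0, 28) + (10, 19). λ = (19 - 28)/(10 - 0) ≡ 22/10 mod 31. 10⁻¹ ≡ 28 (mod 31) since 10·28 = 280 ≡ 1, so λ ≡ 27.
  x = λ² - 0 - 10 = 729 - 10 ≡ 6; y = λ·(0 - 6) - 28 ≡ 27. → (6, 27)
7P: (6, 27) + (10, 19). λ = (19 - 27)/(10 - 6) ≡ 23/4 mod 31. 4⁻¹ ≡ 8 (mod 31) since 4·8 = 32 ≡ 1, so λ ≡ 29.
  x = λ² - 6 - 10 = 841 - 16 ≡ 19; y = λ·(6 - 19) - 27 ≡ 30. → (19, 30)
8P: (19, 30) + (10, 19). λ = (19 - 30)/(10 - 19) ≡ 20/22 mod 31. 22⁻¹ ≡ 24 (mod 31) since 22·24 = 528 ≡ 1, so λ ≡ 15.
  x = λ² - 19 - 10 = 225 - 29 ≡ 10; y = λ·(19 - 10) - 30 ≡ 12. → (10, 12)
9P: (10, 12) + (10, 19): same x and y₁ ≡ -y₂, so the sum is the point at infinity.
9P = the point at infinity, so the order is 9.

9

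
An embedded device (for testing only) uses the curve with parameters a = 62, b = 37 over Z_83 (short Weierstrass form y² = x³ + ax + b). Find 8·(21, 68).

(54, 59)

Write Q = (21, 68).
Double-and-add on 8 = (1000)₂. Start with Q = (21, 68) for the leading 1-bit.
double: tangent at (21, 68): λ = (3·21² + 62)/(2·68) ≡ 57/53. 53⁻¹ ≡ 47 (mod 83) since 53·47 = 2491 ≡ 1, so λ ≡ 57·47 ≡ 23.
  x = λ² - 21 - 21 = 529 - 42 ≡ 72; y = λ·(21 - 72) - 68 ≡ 4. → (72, 4)
double: tangent at (72, 4): λ = (3·72² + 62)/(2·4) ≡ 10/8. 8⁻¹ ≡ 52 (mod 83), so λ ≡ 10·52 ≡ 22.
  x = λ² - 72 - 72 = 484 - 144 ≡ 8; y = λ·(72 - 8) - 4 ≡ 76. → (8, 76)
double: tangent at (8, 76): λ = (3·8² + 62)/(2·76) ≡ 5/69. 69⁻¹ ≡ 77 (mod 83), so λ ≡ 5·77 ≡ 53.
  x = λ² - 8 - 8 = 2809 - 16 ≡ 54; y = λ·(8 - 54) - 76 ≡ 59. → (54, 59)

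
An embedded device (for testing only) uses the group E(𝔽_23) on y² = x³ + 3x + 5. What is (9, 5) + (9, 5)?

tangent at (9, 5): λ = (3·9² + 3)/(2·5) ≡ 16/10. 10⁻¹ ≡ 7 (mod 23), so λ ≡ 16·7 ≡ 20.
  x = λ² - 9 - 9 = 400 - 18 ≡ 14; y = λ·(9 - 14) - 5 ≡ 10. → (14, 10)

(14, 10)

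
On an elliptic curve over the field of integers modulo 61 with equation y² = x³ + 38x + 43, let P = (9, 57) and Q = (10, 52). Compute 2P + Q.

(4, 36)

First 2P:
Repeated addition: build up to 2P.
2P: tangent at (9, 57): λ = (3·9² + 38)/(2·57) ≡ 37/53. 53⁻¹ ≡ 38 (mod 61) since 53·38 = 2014 ≡ 1, so λ ≡ 37·38 ≡ 3.
  x = λ² - 9 - 9 = 9 - 18 ≡ 52; y = λ·(9 - 52) - 57 ≡ 58. → (52, 58)
2P = (52, 58).
Finally 2P + Q:
(52, 58) + (10, 52). λ = (52 - 58)/(10 - 52) ≡ 55/19 mod 61. 19⁻¹ ≡ 45 (mod 61), so λ ≡ 35.
  x = λ² - 52 - 10 = 1225 - 62 ≡ 4; y = λ·(52 - 4) - 58 ≡ 36. → (4, 36)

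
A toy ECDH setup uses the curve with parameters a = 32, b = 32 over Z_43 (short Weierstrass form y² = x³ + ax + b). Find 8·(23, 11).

Write Q = (23, 11).
Double-and-add on 8 = (1000)₂. Start with Q = (23, 11) for the leading 1-bit.
double: tangent at (23, 11): λ = (3·23² + 32)/(2·11) ≡ 28/22. 22⁻¹ ≡ 2 (mod 43) since 22·2 = 44 ≡ 1, so λ ≡ 28·2 ≡ 13.
  x = λ² - 23 - 23 = 169 - 46 ≡ 37; y = λ·(23 - 37) - 11 ≡ 22. → (37, 22)
double: tangent at (37, 22): λ = (3·37² + 32)/(2·22) ≡ 11/1. 1⁻¹ ≡ 1 (mod 43) since 1·1 = 1 ≡ 1, so λ ≡ 11·1 ≡ 11.
  x = λ² - 37 - 37 = 121 - 74 ≡ 4; y = λ·(37 - 4) - 22 ≡ 40. → (4, 40)
double: tangent at (4, 40): λ = (3·4² + 32)/(2·40) ≡ 37/37. 37⁻¹ ≡ 7 (mod 43) since 37·7 = 259 ≡ 1, so λ ≡ 37·7 ≡ 1.
  x = λ² - 4 - 4 = 1 - 8 ≡ 36; y = λ·(4 - 36) - 40 ≡ 14. → (36, 14)

(36, 14)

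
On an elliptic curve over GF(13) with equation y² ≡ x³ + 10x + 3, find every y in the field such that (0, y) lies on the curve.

x³ + 10x + 3 = 3 ≡ 3 (mod 13).
Square roots of 3 mod 13: 4 and 9 (since 4² = 16 ≡ 3).

4, 9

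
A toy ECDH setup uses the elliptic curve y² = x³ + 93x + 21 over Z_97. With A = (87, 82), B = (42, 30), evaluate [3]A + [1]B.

(40, 61)

First 3A:
Repeated addition: build up to 3A.
2A: tangent at (87, 82): λ = (3·87² + 93)/(2·82) ≡ 5/67. 67⁻¹ ≡ 42 (mod 97), so λ ≡ 5·42 ≡ 16.
  x = λ² - 87 - 87 = 256 - 174 ≡ 82; y = λ·(87 - 82) - 82 ≡ 95. → (82, 95)
3A: (82, 95) + (87, 82). λ = (82 - 95)/(87 - 82) ≡ 84/5 mod 97. 5⁻¹ ≡ 39 (mod 97), so λ ≡ 75.
  x = λ² - 82 - 87 = 5625 - 169 ≡ 24; y = λ·(82 - 24) - 95 ≡ 84. → (24, 84)
3A = (24, 84).
Finally 3A + B:
(24, 84) + (42, 30). λ = (30 - 84)/(42 - 24) ≡ 43/18 mod 97. 18⁻¹ ≡ 27 (mod 97), so λ ≡ 94.
  x = λ² - 24 - 42 = 8836 - 66 ≡ 40; y = λ·(24 - 40) - 84 ≡ 61. → (40, 61)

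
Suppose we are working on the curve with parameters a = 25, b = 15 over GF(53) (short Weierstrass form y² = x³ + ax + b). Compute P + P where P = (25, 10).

(18, 19)

tangent at (25, 10): λ = (3·25² + 25)/(2·10) ≡ 45/20. 20⁻¹ ≡ 8 (mod 53) since 20·8 = 160 ≡ 1, so λ ≡ 45·8 ≡ 42.
  x = λ² - 25 - 25 = 1764 - 50 ≡ 18; y = λ·(25 - 18) - 10 ≡ 19. → (18, 19)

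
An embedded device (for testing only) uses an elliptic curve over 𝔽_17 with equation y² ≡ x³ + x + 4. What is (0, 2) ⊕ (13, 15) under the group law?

(5, 10)

(0, 2) + (13, 15). λ = (15 - 2)/(13 - 0) ≡ 13/13 mod 17. 13⁻¹ ≡ 4 (mod 17) since 13·4 = 52 ≡ 1, so λ ≡ 1.
  x = λ² - 0 - 13 = 1 - 13 ≡ 5; y = λ·(0 - 5) - 2 ≡ 10. → (5, 10)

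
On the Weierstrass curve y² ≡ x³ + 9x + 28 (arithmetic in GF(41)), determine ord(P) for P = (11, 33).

11

2P: tangent at (11, 33): λ = (3·11² + 9)/(2·33) ≡ 3/25. 25⁻¹ ≡ 23 (mod 41) since 25·23 = 575 ≡ 1, so λ ≡ 3·23 ≡ 28.
  x = λ² - 11 - 11 = 784 - 22 ≡ 24; y = λ·(11 - 24) - 33 ≡ 13. → (24, 13)
3P: (24, 13) + (11, 33). λ = (33 - 13)/(11 - 24) ≡ 20/28 mod 41. 28⁻¹ ≡ 22 (mod 41) since 28·22 = 616 ≡ 1, so λ ≡ 30.
  x = λ² - 24 - 11 = 900 - 35 ≡ 4; y = λ·(24 - 4) - 13 ≡ 13. → (4, 13)
4P: (4, 13) + (11, 33). λ = (33 - 13)/(11 - 4) ≡ 20/7 mod 41. 7⁻¹ ≡ 6 (mod 41), so λ ≡ 38.
  x = λ² - 4 - 11 = 1444 - 15 ≡ 35; y = λ·(4 - 35) - 13 ≡ 39. → (35, 39)
5P: (35, 39) + (11, 33). λ = (33 - 39)/(11 - 35) ≡ 35/17 mod 41. 17⁻¹ ≡ 29 (mod 41), so λ ≡ 31.
  x = λ² - 35 - 11 = 961 - 46 ≡ 13; y = λ·(35 - 13) - 39 ≡ 28. → (13, 28)
6P: (13, 28) + (11, 33). λ = (33 - 28)/(11 - 13) ≡ 5/39 mod 41. 39⁻¹ ≡ 20 (mod 41), so λ ≡ 18.
  x = λ² - 13 - 11 = 324 - 24 ≡ 13; y = λ·(13 - 13) - 28 ≡ 13. → (13, 13)
7P: (13, 13) + (11, 33). λ = (33 - 13)/(11 - 13) ≡ 20/39 mod 41. 39⁻¹ ≡ 20 (mod 41), so λ ≡ 31.
  x = λ² - 13 - 11 = 961 - 24 ≡ 35; y = λ·(13 - 35) - 13 ≡ 2. → (35, 2)
8P: (35, 2) + (11, 33). λ = (33 - 2)/(11 - 35) ≡ 31/17 mod 41. 17⁻¹ ≡ 29 (mod 41), so λ ≡ 38.
  x = λ² - 35 - 11 = 1444 - 46 ≡ 4; y = λ·(35 - 4) - 2 ≡ 28. → (4, 28)
9P: (4, 28) + (11, 33). λ = (33 - 28)/(11 - 4) ≡ 5/7 mod 41. 7⁻¹ ≡ 6 (mod 41), so λ ≡ 30.
  x = λ² - 4 - 11 = 900 - 15 ≡ 24; y = λ·(4 - 24) - 28 ≡ 28. → (24, 28)
10P: (24, 28) + (11, 33). λ = (33 - 28)/(11 - 24) ≡ 5/28 mod 41. 28⁻¹ ≡ 22 (mod 41) since 28·22 = 616 ≡ 1, so λ ≡ 28.
  x = λ² - 24 - 11 = 784 - 35 ≡ 11; y = λ·(24 - 11) - 28 ≡ 8. → (11, 8)
11P: (11, 8) + (11, 33): same x and y₁ ≡ -y₂, so the sum is the point at infinity.
11P = the point at infinity, so the order is 11.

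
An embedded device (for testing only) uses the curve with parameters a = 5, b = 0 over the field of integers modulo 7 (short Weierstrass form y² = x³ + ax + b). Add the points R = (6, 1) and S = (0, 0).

(2, 2)

(6, 1) + (0, 0). λ = (0 - 1)/(0 - 6) ≡ 6/1 mod 7. 1⁻¹ ≡ 1 (mod 7), so λ ≡ 6.
  x = λ² - 6 - 0 = 36 - 6 ≡ 2; y = λ·(6 - 2) - 1 ≡ 2. → (2, 2)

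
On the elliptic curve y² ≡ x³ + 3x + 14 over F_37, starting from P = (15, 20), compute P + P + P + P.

(25, 10)

Repeated addition: build up to 4P.
2P: tangent at (15, 20): λ = (3·15² + 3)/(2·20) ≡ 12/3. 3⁻¹ ≡ 25 (mod 37), so λ ≡ 12·25 ≡ 4.
  x = λ² - 15 - 15 = 16 - 30 ≡ 23; y = λ·(15 - 23) - 20 ≡ 22. → (23, 22)
3P: (23, 22) + (15, 20). λ = (20 - 22)/(15 - 23) ≡ 35/29 mod 37. 29⁻¹ ≡ 23 (mod 37), so λ ≡ 28.
  x = λ² - 23 - 15 = 784 - 38 ≡ 6; y = λ·(23 - 6) - 22 ≡ 10. → (6, 10)
4P: (6, 10) + (15, 20). λ = (20 - 10)/(15 - 6) ≡ 10/9 mod 37. 9⁻¹ ≡ 33 (mod 37) since 9·33 = 297 ≡ 1, so λ ≡ 34.
  x = λ² - 6 - 15 = 1156 - 21 ≡ 25; y = λ·(6 - 25) - 10 ≡ 10. → (25, 10)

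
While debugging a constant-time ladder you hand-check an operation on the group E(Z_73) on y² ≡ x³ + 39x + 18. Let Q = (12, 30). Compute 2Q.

tangent at (12, 30): λ = (3·12² + 39)/(2·30) ≡ 33/60. 60⁻¹ ≡ 28 (mod 73) since 60·28 = 1680 ≡ 1, so λ ≡ 33·28 ≡ 48.
  x = λ² - 12 - 12 = 2304 - 24 ≡ 17; y = λ·(12 - 17) - 30 ≡ 22. → (17, 22)

(17, 22)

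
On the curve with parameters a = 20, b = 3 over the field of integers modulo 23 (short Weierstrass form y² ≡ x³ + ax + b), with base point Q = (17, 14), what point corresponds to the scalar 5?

O

Double-and-add on 5 = (101)₂. Start with Q = (17, 14) for the leading 1-bit.
double: tangent at (17, 14): λ = (3·17² + 20)/(2·14) ≡ 13/5. 5⁻¹ ≡ 14 (mod 23), so λ ≡ 13·14 ≡ 21.
  x = λ² - 17 - 17 = 441 - 34 ≡ 16; y = λ·(17 - 16) - 14 ≡ 7. → (16, 7)
double: tangent at (16, 7): λ = (3·16² + 20)/(2·7) ≡ 6/14. 14⁻¹ ≡ 5 (mod 23) since 14·5 = 70 ≡ 1, so λ ≡ 6·5 ≡ 7.
  x = λ² - 16 - 16 = 49 - 32 ≡ 17; y = λ·(16 - 17) - 7 ≡ 9. → (17, 9)
add Q: (17, 9) + (17, 14): same x and y₁ ≡ -y₂, so the sum is 𝒪.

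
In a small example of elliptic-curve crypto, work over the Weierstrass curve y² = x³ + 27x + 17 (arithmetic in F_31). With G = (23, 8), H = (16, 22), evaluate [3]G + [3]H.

First 3G:
Repeated addition: build up to 3G.
2G: tangent at (23, 8): λ = (3·23² + 27)/(2·8) ≡ 2/16. 16⁻¹ ≡ 2 (mod 31) since 16·2 = 32 ≡ 1, so λ ≡ 2·2 ≡ 4.
  x = λ² - 23 - 23 = 16 - 46 ≡ 1; y = λ·(23 - 1) - 8 ≡ 18. → (1, 18)
3G: (1, 18) + (23, 8). λ = (8 - 18)/(23 - 1) ≡ 21/22 mod 31. 22⁻¹ ≡ 24 (mod 31), so λ ≡ 8.
  x = λ² - 1 - 23 = 64 - 24 ≡ 9; y = λ·(1 - 9) - 18 ≡ 11. → (9, 11)
3G = (9, 11).
Next 3H:
Repeated addition: build up to 3H.
2H: tangent at (16, 22): λ = (3·16² + 27)/(2·22) ≡ 20/13. 13⁻¹ ≡ 12 (mod 31) since 13·12 = 156 ≡ 1, so λ ≡ 20·12 ≡ 23.
  x = λ² - 16 - 16 = 529 - 32 ≡ 1; y = λ·(16 - 1) - 22 ≡ 13. → (1, 13)
3H: (1, 13) + (16, 22). λ = (22 - 13)/(16 - 1) ≡ 9/15 mod 31. 15⁻¹ ≡ 29 (mod 31), so λ ≡ 13.
  x = λ² - 1 - 16 = 169 - 17 ≡ 28; y = λ·(1 - 28) - 13 ≡ 8. → (28, 8)
3H = (28, 8).
Finally 3G + 3H:
(9, 11) + (28, 8). λ = (8 - 11)/(28 - 9) ≡ 28/19 mod 31. 19⁻¹ ≡ 18 (mod 31) since 19·18 = 342 ≡ 1, so λ ≡ 8.
  x = λ² - 9 - 28 = 64 - 37 ≡ 27; y = λ·(9 - 27) - 11 ≡ 0. → (27, 0)

(27, 0)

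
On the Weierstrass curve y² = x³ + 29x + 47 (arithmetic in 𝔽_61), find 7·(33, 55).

Write P = (33, 55).
Double-and-add on 7 = (111)₂. Start with P = (33, 55) for the leading 1-bit.
double: tangent at (33, 55): λ = (3·33² + 29)/(2·55) ≡ 2/49. 49⁻¹ ≡ 5 (mod 61) since 49·5 = 245 ≡ 1, so λ ≡ 2·5 ≡ 10.
  x = λ² - 33 - 33 = 100 - 66 ≡ 34; y = λ·(33 - 34) - 55 ≡ 57. → (34, 57)
add P: (34, 57) + (33, 55). λ = (55 - 57)/(33 - 34) ≡ 59/60 mod 61. 60⁻¹ ≡ 60 (mod 61), so λ ≡ 2.
  x = λ² - 34 - 33 = 4 - 67 ≡ 59; y = λ·(34 - 59) - 57 ≡ 15. → (59, 15)
double: tangent at (59, 15): λ = (3·59² + 29)/(2·15) ≡ 41/30. 30⁻¹ ≡ 59 (mod 61) since 30·59 = 1770 ≡ 1, so λ ≡ 41·59 ≡ 40.
  x = λ² - 59 - 59 = 1600 - 118 ≡ 18; y = λ·(59 - 18) - 15 ≡ 39. → (18, 39)
add P: (18, 39) + (33, 55). λ = (55 - 39)/(33 - 18) ≡ 16/15 mod 61. 15⁻¹ ≡ 57 (mod 61) since 15·57 = 855 ≡ 1, so λ ≡ 58.
  x = λ² - 18 - 33 = 3364 - 51 ≡ 19; y = λ·(18 - 19) - 39 ≡ 25. → (19, 25)

(19, 25)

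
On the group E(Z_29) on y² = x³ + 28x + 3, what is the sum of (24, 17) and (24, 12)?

The two points share x = 24 and their y-coordinates satisfy 17 + 12 ≡ 0 (mod 29), so they are inverses. Their sum is O.

O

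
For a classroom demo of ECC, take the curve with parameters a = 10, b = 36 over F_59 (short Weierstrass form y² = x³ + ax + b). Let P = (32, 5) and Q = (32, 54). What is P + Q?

O

The two points share x = 32 and their y-coordinates satisfy 5 + 54 ≡ 0 (mod 59), so they are inverses. Their sum is O.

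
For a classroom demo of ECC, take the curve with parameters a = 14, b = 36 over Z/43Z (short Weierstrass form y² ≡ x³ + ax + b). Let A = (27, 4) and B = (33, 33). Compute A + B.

(27, 4) + (33, 33). λ = (33 - 4)/(33 - 27) ≡ 29/6 mod 43. 6⁻¹ ≡ 36 (mod 43), so λ ≡ 12.
  x = λ² - 27 - 33 = 144 - 60 ≡ 41; y = λ·(27 - 41) - 4 ≡ 0. → (41, 0)

(41, 0)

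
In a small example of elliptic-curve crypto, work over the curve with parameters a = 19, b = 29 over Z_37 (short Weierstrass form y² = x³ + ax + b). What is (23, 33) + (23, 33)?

(24, 29)

tangent at (23, 33): λ = (3·23² + 19)/(2·33) ≡ 15/29. 29⁻¹ ≡ 23 (mod 37) since 29·23 = 667 ≡ 1, so λ ≡ 15·23 ≡ 12.
  x = λ² - 23 - 23 = 144 - 46 ≡ 24; y = λ·(23 - 24) - 33 ≡ 29. → (24, 29)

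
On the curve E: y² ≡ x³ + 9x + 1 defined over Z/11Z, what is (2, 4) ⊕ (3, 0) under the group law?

(2, 4) + (3, 0). λ = (0 - 4)/(3 - 2) ≡ 7/1 mod 11. 1⁻¹ ≡ 1 (mod 11), so λ ≡ 7.
  x = λ² - 2 - 3 = 49 - 5 ≡ 0; y = λ·(2 - 0) - 4 ≡ 10. → (0, 10)

(0, 10)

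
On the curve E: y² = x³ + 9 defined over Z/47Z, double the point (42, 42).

(31, 40)

tangent at (42, 42): λ = (3·42² + 0)/(2·42) ≡ 28/37. 37⁻¹ ≡ 14 (mod 47), so λ ≡ 28·14 ≡ 16.
  x = λ² - 42 - 42 = 256 - 84 ≡ 31; y = λ·(42 - 31) - 42 ≡ 40. → (31, 40)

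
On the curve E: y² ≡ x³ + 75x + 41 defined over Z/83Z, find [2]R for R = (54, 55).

tangent at (54, 55): λ = (3·54² + 75)/(2·55) ≡ 25/27. 27⁻¹ ≡ 40 (mod 83), so λ ≡ 25·40 ≡ 4.
  x = λ² - 54 - 54 = 16 - 108 ≡ 74; y = λ·(54 - 74) - 55 ≡ 31. → (74, 31)

(74, 31)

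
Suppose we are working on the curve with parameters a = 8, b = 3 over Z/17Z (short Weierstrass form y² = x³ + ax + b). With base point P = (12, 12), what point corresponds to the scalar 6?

(13, 3)

Double-and-add on 6 = (110)₂. Start with P = (12, 12) for the leading 1-bit.
double: tangent at (12, 12): λ = (3·12² + 8)/(2·12) ≡ 15/7. 7⁻¹ ≡ 5 (mod 17) since 7·5 = 35 ≡ 1, so λ ≡ 15·5 ≡ 7.
  x = λ² - 12 - 12 = 49 - 24 ≡ 8; y = λ·(12 - 8) - 12 ≡ 16. → (8, 16)
add P: (8, 16) + (12, 12). λ = (12 - 16)/(12 - 8) ≡ 13/4 mod 17. 4⁻¹ ≡ 13 (mod 17), so λ ≡ 16.
  x = λ² - 8 - 12 = 256 - 20 ≡ 15; y = λ·(8 - 15) - 16 ≡ 8. → (15, 8)
double: tangent at (15, 8): λ = (3·15² + 8)/(2·8) ≡ 3/16. 16⁻¹ ≡ 16 (mod 17) since 16·16 = 256 ≡ 1, so λ ≡ 3·16 ≡ 14.
  x = λ² - 15 - 15 = 196 - 30 ≡ 13; y = λ·(15 - 13) - 8 ≡ 3. → (13, 3)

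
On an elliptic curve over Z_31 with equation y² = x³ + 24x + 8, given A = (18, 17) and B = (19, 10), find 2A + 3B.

(20, 26)

First 2A:
Repeated addition: build up to 2A.
2A: tangent at (18, 17): λ = (3·18² + 24)/(2·17) ≡ 4/3. 3⁻¹ ≡ 21 (mod 31) since 3·21 = 63 ≡ 1, so λ ≡ 4·21 ≡ 22.
  x = λ² - 18 - 18 = 484 - 36 ≡ 14; y = λ·(18 - 14) - 17 ≡ 9. → (14, 9)
2A = (14, 9).
Next 3B:
Repeated addition: build up to 3B.
2B: tangent at (19, 10): λ = (3·19² + 24)/(2·10) ≡ 22/20. 20⁻¹ ≡ 14 (mod 31), so λ ≡ 22·14 ≡ 29.
  x = λ² - 19 - 19 = 841 - 38 ≡ 28; y = λ·(19 - 28) - 10 ≡ 8. → (28, 8)
3B: (28, 8) + (19, 10). λ = (10 - 8)/(19 - 28) ≡ 2/22 mod 31. 22⁻¹ ≡ 24 (mod 31), so λ ≡ 17.
  x = λ² - 28 - 19 = 289 - 47 ≡ 25; y = λ·(28 - 25) - 8 ≡ 12. → (25, 12)
3B = (25, 12).
Finally 2A + 3B:
(14, 9) + (25, 12). λ = (12 - 9)/(25 - 14) ≡ 3/11 mod 31. 11⁻¹ ≡ 17 (mod 31) since 11·17 = 187 ≡ 1, so λ ≡ 20.
  x = λ² - 14 - 25 = 400 - 39 ≡ 20; y = λ·(14 - 20) - 9 ≡ 26. → (20, 26)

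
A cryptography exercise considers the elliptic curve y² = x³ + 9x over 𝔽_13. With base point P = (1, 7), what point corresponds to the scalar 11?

(1, 7)

Double-and-add on 11 = (1011)₂. Start with P = (1, 7) for the leading 1-bit.
double: tangent at (1, 7): λ = (3·1² + 9)/(2·7) ≡ 12/1. 1⁻¹ ≡ 1 (mod 13), so λ ≡ 12·1 ≡ 12.
  x = λ² - 1 - 1 = 144 - 2 ≡ 12; y = λ·(1 - 12) - 7 ≡ 4. → (12, 4)
double: tangent at (12, 4): λ = (3·12² + 9)/(2·4) ≡ 12/8. 8⁻¹ ≡ 5 (mod 13) since 8·5 = 40 ≡ 1, so λ ≡ 12·5 ≡ 8.
  x = λ² - 12 - 12 = 64 - 24 ≡ 1; y = λ·(12 - 1) - 4 ≡ 6. → (1, 6)
add P: (1, 6) + (1, 7): same x and y₁ ≡ -y₂, so the sum is the point at infinity.
double: the point at infinity + the point at infinity = the point at infinity (identity).
add P: the point at infinity + (1, 7) = (1, 7) (identity).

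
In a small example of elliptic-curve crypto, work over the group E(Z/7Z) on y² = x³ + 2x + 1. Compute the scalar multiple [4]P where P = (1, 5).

Double-and-add on 4 = (100)₂. Start with P = (1, 5) for the leading 1-bit.
double: tangent at (1, 5): λ = (3·1² + 2)/(2·5) ≡ 5/3. 3⁻¹ ≡ 5 (mod 7) since 3·5 = 15 ≡ 1, so λ ≡ 5·5 ≡ 4.
  x = λ² - 1 - 1 = 16 - 2 ≡ 0; y = λ·(1 - 0) - 5 ≡ 6. → (0, 6)
double: tangent at (0, 6): λ = (3·0² + 2)/(2·6) ≡ 2/5. 5⁻¹ ≡ 3 (mod 7) since 5·3 = 15 ≡ 1, so λ ≡ 2·3 ≡ 6.
  x = λ² - 0 - 0 = 36 - 0 ≡ 1; y = λ·(0 - 1) - 6 ≡ 2. → (1, 2)

(1, 2)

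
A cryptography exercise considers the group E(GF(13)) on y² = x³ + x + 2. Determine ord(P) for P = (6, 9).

2P: tangent at (6, 9): λ = (3·6² + 1)/(2·9) ≡ 5/5. 5⁻¹ ≡ 8 (mod 13), so λ ≡ 5·8 ≡ 1.
  x = λ² - 6 - 6 = 1 - 12 ≡ 2; y = λ·(6 - 2) - 9 ≡ 8. → (2, 8)
3P: (2, 8) + (6, 9). λ = (9 - 8)/(6 - 2) ≡ 1/4 mod 13. 4⁻¹ ≡ 10 (mod 13), so λ ≡ 10.
  x = λ² - 2 - 6 = 100 - 8 ≡ 1; y = λ·(2 - 1) - 8 ≡ 2. → (1, 2)
4P: (1, 2) + (6, 9). λ = (9 - 2)/(6 - 1) ≡ 7/5 mod 13. 5⁻¹ ≡ 8 (mod 13) since 5·8 = 40 ≡ 1, so λ ≡ 4.
  x = λ² - 1 - 6 = 16 - 7 ≡ 9; y = λ·(1 - 9) - 2 ≡ 5. → (9, 5)
5P: (9, 5) + (6, 9). λ = (9 - 5)/(6 - 9) ≡ 4/10 mod 13. 10⁻¹ ≡ 4 (mod 13), so λ ≡ 3.
  x = λ² - 9 - 6 = 9 - 15 ≡ 7; y = λ·(9 - 7) - 5 ≡ 1. → (7, 1)
6P: (7, 1) + (6, 9). λ = (9 - 1)/(6 - 7) ≡ 8/12 mod 13. 12⁻¹ ≡ 12 (mod 13), so λ ≡ 5.
  x = λ² - 7 - 6 = 25 - 13 ≡ 12; y = λ·(7 - 12) - 1 ≡ 0. → (12, 0)
7P: (12, 0) + (6, 9). λ = (9 - 0)/(6 - 12) ≡ 9/7 mod 13. 7⁻¹ ≡ 2 (mod 13) since 7·2 = 14 ≡ 1, so λ ≡ 5.
  x = λ² - 12 - 6 = 25 - 18 ≡ 7; y = λ·(12 - 7) - 0 ≡ 12. → (7, 12)
8P: (7, 12) + (6, 9). λ = (9 - 12)/(6 - 7) ≡ 10/12 mod 13. 12⁻¹ ≡ 12 (mod 13) since 12·12 = 144 ≡ 1, so λ ≡ 3.
  x = λ² - 7 - 6 = 9 - 13 ≡ 9; y = λ·(7 - 9) - 12 ≡ 8. → (9, 8)
9P: (9, 8) + (6, 9). λ = (9 - 8)/(6 - 9) ≡ 1/10 mod 13. 10⁻¹ ≡ 4 (mod 13), so λ ≡ 4.
  x = λ² - 9 - 6 = 16 - 15 ≡ 1; y = λ·(9 - 1) - 8 ≡ 11. → (1, 11)
10P: (1, 11) + (6, 9). λ = (9 - 11)/(6 - 1) ≡ 11/5 mod 13. 5⁻¹ ≡ 8 (mod 13), so λ ≡ 10.
  x = λ² - 1 - 6 = 100 - 7 ≡ 2; y = λ·(1 - 2) - 11 ≡ 5. → (2, 5)
11P: (2, 5) + (6, 9). λ = (9 - 5)/(6 - 2) ≡ 4/4 mod 13. 4⁻¹ ≡ 10 (mod 13), so λ ≡ 1.
  x = λ² - 2 - 6 = 1 - 8 ≡ 6; y = λ·(2 - 6) - 5 ≡ 4. → (6, 4)
12P: (6, 4) + (6, 9): same x and y₁ ≡ -y₂, so the sum is 𝒪.
12P = 𝒪, so the order is 12.

12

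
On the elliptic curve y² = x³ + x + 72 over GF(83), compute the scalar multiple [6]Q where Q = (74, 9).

(40, 77)

Double-and-add on 6 = (110)₂. Start with Q = (74, 9) for the leading 1-bit.
double: tangent at (74, 9): λ = (3·74² + 1)/(2·9) ≡ 78/18. 18⁻¹ ≡ 60 (mod 83) since 18·60 = 1080 ≡ 1, so λ ≡ 78·60 ≡ 32.
  x = λ² - 74 - 74 = 1024 - 148 ≡ 46; y = λ·(74 - 46) - 9 ≡ 57. → (46, 57)
add Q: (46, 57) + (74, 9). λ = (9 - 57)/(74 - 46) ≡ 35/28 mod 83. 28⁻¹ ≡ 3 (mod 83), so λ ≡ 22.
  x = λ² - 46 - 74 = 484 - 120 ≡ 32; y = λ·(46 - 32) - 57 ≡ 2. → (32, 2)
double: tangent at (32, 2): λ = (3·32² + 1)/(2·2) ≡ 2/4. 4⁻¹ ≡ 21 (mod 83), so λ ≡ 2·21 ≡ 42.
  x = λ² - 32 - 32 = 1764 - 64 ≡ 40; y = λ·(32 - 40) - 2 ≡ 77. → (40, 77)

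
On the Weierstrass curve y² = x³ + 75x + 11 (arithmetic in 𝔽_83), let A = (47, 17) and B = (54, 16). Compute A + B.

(43, 18)

(47, 17) + (54, 16). λ = (16 - 17)/(54 - 47) ≡ 82/7 mod 83. 7⁻¹ ≡ 12 (mod 83) since 7·12 = 84 ≡ 1, so λ ≡ 71.
  x = λ² - 47 - 54 = 5041 - 101 ≡ 43; y = λ·(47 - 43) - 17 ≡ 18. → (43, 18)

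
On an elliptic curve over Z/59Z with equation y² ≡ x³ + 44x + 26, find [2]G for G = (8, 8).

(43, 51)

tangent at (8, 8): λ = (3·8² + 44)/(2·8) ≡ 0/16. 16⁻¹ ≡ 48 (mod 59), so λ ≡ 0·48 ≡ 0.
  x = λ² - 8 - 8 = 0 - 16 ≡ 43; y = λ·(8 - 43) - 8 ≡ 51. → (43, 51)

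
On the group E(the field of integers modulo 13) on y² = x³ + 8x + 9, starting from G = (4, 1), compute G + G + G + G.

(9, 11)

Double-and-add on 4 = (100)₂. Start with G = (4, 1) for the leading 1-bit.
double: tangent at (4, 1): λ = (3·4² + 8)/(2·1) ≡ 4/2. 2⁻¹ ≡ 7 (mod 13), so λ ≡ 4·7 ≡ 2.
  x = λ² - 4 - 4 = 4 - 8 ≡ 9; y = λ·(4 - 9) - 1 ≡ 2. → (9, 2)
double: tangent at (9, 2): λ = (3·9² + 8)/(2·2) ≡ 4/4. 4⁻¹ ≡ 10 (mod 13) since 4·10 = 40 ≡ 1, so λ ≡ 4·10 ≡ 1.
  x = λ² - 9 - 9 = 1 - 18 ≡ 9; y = λ·(9 - 9) - 2 ≡ 11. → (9, 11)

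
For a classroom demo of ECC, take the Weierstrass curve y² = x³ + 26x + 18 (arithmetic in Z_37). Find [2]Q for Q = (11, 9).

(16, 33)

tangent at (11, 9): λ = (3·11² + 26)/(2·9) ≡ 19/18. 18⁻¹ ≡ 35 (mod 37), so λ ≡ 19·35 ≡ 36.
  x = λ² - 11 - 11 = 1296 - 22 ≡ 16; y = λ·(11 - 16) - 9 ≡ 33. → (16, 33)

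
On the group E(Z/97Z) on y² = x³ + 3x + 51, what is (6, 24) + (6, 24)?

tangent at (6, 24): λ = (3·6² + 3)/(2·24) ≡ 14/48. 48⁻¹ ≡ 95 (mod 97), so λ ≡ 14·95 ≡ 69.
  x = λ² - 6 - 6 = 4761 - 12 ≡ 93; y = λ·(6 - 93) - 24 ≡ 84. → (93, 84)

(93, 84)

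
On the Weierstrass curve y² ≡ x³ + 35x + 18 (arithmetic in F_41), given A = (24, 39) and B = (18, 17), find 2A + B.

First 2A:
Repeated addition: build up to 2A.
2A: tangent at (24, 39): λ = (3·24² + 35)/(2·39) ≡ 0/37. 37⁻¹ ≡ 10 (mod 41) since 37·10 = 370 ≡ 1, so λ ≡ 0·10 ≡ 0.
  x = λ² - 24 - 24 = 0 - 48 ≡ 34; y = λ·(24 - 34) - 39 ≡ 2. → (34, 2)
2A = (34, 2).
Finally 2A + B:
(34, 2) + (18, 17). λ = (17 - 2)/(18 - 34) ≡ 15/25 mod 41. 25⁻¹ ≡ 23 (mod 41), so λ ≡ 17.
  x = λ² - 34 - 18 = 289 - 52 ≡ 32; y = λ·(34 - 32) - 2 ≡ 32. → (32, 32)

(32, 32)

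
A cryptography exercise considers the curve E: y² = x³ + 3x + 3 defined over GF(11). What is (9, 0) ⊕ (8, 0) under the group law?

(9, 0) + (8, 0). λ = (0 - 0)/(8 - 9) ≡ 0/10 mod 11. 10⁻¹ ≡ 10 (mod 11), so λ ≡ 0.
  x = λ² - 9 - 8 = 0 - 17 ≡ 5; y = λ·(9 - 5) - 0 ≡ 0. → (5, 0)

(5, 0)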